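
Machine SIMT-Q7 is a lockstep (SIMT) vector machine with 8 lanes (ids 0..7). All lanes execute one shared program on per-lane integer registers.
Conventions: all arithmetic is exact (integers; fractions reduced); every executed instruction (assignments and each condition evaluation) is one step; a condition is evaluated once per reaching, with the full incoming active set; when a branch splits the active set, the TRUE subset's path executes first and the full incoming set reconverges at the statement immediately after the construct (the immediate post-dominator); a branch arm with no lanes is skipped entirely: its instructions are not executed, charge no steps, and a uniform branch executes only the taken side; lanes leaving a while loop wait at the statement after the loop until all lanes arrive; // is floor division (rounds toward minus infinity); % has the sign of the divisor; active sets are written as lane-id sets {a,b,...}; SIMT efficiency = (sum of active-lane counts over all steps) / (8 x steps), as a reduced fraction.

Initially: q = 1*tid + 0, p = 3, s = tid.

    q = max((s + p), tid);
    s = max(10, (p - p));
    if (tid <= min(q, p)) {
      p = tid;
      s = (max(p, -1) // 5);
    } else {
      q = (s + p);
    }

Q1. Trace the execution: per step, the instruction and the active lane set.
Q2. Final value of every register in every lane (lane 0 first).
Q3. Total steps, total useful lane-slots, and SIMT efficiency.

step 0: q <- max((s + p), tid)       {0,1,2,3,4,5,6,7}
step 1: s <- max(10, (p - p))        {0,1,2,3,4,5,6,7}
step 2: eval (tid <= min(q, p))      {0,1,2,3,4,5,6,7}
step 3: p <- tid                     {0,1,2,3}
step 4: s <- (max(p, -1) // 5)       {0,1,2,3}
step 5: q <- (s + p)                 {4,5,6,7}

Answer: 6 steps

q: 3,4,5,6,13,13,13,13
p: 0,1,2,3,3,3,3,3
s: 0,0,0,0,10,10,10,10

steps = 6; useful = 36; efficiency = 36/48 = 3/4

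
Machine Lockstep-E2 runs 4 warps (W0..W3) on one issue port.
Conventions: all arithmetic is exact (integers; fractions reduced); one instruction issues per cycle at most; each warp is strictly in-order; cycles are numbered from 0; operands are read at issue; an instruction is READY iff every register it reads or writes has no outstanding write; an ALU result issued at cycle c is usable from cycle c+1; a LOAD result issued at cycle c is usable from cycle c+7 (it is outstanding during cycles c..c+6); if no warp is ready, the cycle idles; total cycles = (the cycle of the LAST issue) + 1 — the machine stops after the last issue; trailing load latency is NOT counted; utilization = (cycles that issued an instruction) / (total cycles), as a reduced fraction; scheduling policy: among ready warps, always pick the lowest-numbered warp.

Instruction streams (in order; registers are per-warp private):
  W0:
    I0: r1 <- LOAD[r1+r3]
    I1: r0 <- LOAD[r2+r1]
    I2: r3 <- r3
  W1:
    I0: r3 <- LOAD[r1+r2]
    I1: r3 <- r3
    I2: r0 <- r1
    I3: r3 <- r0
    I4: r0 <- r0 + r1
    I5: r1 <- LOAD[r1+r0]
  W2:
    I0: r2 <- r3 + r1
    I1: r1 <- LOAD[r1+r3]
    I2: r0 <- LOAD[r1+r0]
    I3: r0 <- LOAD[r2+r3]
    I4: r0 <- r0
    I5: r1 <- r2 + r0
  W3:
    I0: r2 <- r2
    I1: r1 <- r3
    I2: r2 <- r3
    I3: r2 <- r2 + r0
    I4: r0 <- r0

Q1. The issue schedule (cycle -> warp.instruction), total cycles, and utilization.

cycle 0: W0.I0
cycle 1: W1.I0
cycle 2: W2.I0
cycle 3: W2.I1
cycle 4: W3.I0
cycle 5: W3.I1
cycle 6: W3.I2
cycle 7: W0.I1
cycle 8: W0.I2
cycle 9: W1.I1
cycle 10: W1.I2
cycle 11: W1.I3
cycle 12: W1.I4
cycle 13: W1.I5
cycle 14: W2.I2
cycle 15: W3.I3
cycle 16: W3.I4
cycle 17: idle
cycle 18: idle
cycle 19: idle
cycle 20: idle
cycle 21: W2.I3
cycle 22: idle
cycle 23: idle
cycle 24: idle
cycle 25: idle
cycle 26: idle
cycle 27: idle
cycle 28: W2.I4
cycle 29: W2.I5

Answer: 30 cycles, utilization 2/3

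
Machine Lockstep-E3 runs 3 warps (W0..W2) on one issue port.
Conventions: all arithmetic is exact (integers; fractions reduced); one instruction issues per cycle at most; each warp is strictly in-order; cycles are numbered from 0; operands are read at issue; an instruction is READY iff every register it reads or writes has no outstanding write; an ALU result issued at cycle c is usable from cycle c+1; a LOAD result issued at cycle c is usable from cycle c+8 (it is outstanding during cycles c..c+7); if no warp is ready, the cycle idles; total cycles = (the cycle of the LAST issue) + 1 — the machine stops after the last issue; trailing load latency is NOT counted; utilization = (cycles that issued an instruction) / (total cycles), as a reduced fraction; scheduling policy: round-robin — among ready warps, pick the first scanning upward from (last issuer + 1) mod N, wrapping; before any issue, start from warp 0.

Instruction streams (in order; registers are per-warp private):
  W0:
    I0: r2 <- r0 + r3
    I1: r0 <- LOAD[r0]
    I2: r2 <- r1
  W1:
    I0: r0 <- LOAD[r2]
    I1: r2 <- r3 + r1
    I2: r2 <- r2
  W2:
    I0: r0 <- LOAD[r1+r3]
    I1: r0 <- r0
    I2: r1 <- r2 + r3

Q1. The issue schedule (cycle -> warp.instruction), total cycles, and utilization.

cycle 0: W0.I0
cycle 1: W1.I0
cycle 2: W2.I0
cycle 3: W0.I1
cycle 4: W1.I1
cycle 5: W0.I2
cycle 6: W1.I2
cycle 7: idle
cycle 8: idle
cycle 9: idle
cycle 10: W2.I1
cycle 11: W2.I2

Answer: 12 cycles, utilization 3/4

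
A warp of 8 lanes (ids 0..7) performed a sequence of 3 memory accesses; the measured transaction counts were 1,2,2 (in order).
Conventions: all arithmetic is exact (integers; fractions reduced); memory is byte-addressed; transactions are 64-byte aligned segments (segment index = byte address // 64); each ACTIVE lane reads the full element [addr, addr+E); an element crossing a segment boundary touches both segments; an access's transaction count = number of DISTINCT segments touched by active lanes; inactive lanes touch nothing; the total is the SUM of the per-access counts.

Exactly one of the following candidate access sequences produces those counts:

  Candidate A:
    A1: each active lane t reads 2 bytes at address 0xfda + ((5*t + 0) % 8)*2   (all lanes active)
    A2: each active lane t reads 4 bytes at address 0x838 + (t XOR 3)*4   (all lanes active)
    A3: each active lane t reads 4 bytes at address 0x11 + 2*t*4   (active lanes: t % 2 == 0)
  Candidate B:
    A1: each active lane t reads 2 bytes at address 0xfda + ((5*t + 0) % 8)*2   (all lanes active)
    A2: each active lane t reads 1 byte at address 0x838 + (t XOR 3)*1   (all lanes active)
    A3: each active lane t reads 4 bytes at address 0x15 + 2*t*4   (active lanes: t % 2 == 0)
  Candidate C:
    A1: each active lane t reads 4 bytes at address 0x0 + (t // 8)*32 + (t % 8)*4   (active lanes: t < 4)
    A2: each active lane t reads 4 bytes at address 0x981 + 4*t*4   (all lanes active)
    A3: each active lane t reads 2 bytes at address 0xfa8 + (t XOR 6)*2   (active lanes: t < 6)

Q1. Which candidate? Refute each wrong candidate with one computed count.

B: A2 gives 1 transaction, not 2
C: A3 gives 1 transaction, not 2
A: all counts match (1,2,2)

Answer: A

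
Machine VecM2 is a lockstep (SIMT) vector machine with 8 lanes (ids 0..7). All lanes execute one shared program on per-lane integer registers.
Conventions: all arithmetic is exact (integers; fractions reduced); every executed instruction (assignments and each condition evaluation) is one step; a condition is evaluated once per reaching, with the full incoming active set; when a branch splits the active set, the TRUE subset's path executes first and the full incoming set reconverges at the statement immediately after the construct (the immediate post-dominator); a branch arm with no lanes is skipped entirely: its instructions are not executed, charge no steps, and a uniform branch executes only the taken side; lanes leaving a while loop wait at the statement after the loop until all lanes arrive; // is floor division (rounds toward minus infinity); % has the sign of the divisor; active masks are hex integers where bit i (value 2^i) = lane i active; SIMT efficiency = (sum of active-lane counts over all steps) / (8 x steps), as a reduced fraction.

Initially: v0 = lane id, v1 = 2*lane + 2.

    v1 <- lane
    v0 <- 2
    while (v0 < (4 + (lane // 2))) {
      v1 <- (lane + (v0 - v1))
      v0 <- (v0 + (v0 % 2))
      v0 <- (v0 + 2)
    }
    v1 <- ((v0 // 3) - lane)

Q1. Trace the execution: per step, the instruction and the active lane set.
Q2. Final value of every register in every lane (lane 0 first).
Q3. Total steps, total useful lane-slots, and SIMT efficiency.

step 0: v1 <- lane                   0xff
step 1: v0 <- 2                      0xff
step 2: eval (v0 < (4 + (lane // 2))) 0xff
step 3: v1 <- (lane + (v0 - v1))     0xff
step 4: v0 <- (v0 + (v0 % 2))        0xff
step 5: v0 <- (v0 + 2)               0xff
step 6: eval (v0 < (4 + (lane // 2))) 0xff
step 7: v1 <- (lane + (v0 - v1))     0xfc
step 8: v0 <- (v0 + (v0 % 2))        0xfc
step 9: v0 <- (v0 + 2)               0xfc
step 10: eval (v0 < (4 + (lane // 2))) 0xfc
step 11: v1 <- (lane + (v0 - v1))     0xc0
step 12: v0 <- (v0 + (v0 % 2))        0xc0
step 13: v0 <- (v0 + 2)               0xc0
step 14: eval (v0 < (4 + (lane // 2))) 0xc0
step 15: v1 <- ((v0 // 3) - lane)     0xff

Answer: 16 steps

v0: 4,4,6,6,6,6,8,8
v1: 1,0,0,-1,-2,-3,-4,-5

steps = 16; useful = 96; efficiency = 96/128 = 3/4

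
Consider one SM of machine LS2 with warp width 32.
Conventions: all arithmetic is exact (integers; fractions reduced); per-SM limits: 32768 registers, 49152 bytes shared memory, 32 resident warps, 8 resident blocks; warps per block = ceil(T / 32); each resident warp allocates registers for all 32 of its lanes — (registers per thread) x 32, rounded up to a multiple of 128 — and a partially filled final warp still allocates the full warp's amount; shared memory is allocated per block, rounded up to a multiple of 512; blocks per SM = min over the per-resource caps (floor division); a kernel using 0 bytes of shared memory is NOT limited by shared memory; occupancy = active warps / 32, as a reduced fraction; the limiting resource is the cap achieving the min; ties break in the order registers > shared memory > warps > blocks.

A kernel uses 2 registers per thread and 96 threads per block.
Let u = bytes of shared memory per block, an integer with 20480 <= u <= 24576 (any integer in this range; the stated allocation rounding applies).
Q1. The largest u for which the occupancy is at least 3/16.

Answer: u = 24576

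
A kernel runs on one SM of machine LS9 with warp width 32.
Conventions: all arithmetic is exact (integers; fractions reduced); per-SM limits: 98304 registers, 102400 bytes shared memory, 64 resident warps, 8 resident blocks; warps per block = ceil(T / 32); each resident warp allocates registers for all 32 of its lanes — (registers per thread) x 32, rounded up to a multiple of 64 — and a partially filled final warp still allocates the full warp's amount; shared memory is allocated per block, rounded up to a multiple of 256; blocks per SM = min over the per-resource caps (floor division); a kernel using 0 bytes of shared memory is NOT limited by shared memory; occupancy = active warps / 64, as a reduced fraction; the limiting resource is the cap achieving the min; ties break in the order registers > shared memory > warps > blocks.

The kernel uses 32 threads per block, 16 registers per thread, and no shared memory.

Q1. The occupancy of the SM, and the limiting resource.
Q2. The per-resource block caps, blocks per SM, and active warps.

Answer: occupancy 1/8, limited by blocks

registers: 192 blocks
shared memory: no limit (kernel uses none)
warps: 64 blocks
blocks: 8 blocks

Answer: 8 blocks, 8 active warps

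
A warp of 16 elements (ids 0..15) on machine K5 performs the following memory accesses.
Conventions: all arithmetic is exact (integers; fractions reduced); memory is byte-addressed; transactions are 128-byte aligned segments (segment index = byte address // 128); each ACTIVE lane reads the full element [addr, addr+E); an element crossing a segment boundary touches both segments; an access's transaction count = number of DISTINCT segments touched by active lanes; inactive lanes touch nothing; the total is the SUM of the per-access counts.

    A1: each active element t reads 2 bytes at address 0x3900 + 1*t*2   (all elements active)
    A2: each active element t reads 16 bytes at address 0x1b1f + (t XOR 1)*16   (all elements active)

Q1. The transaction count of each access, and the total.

A1: 1 transaction
A2: 3 transactions

Answer: 1,3; total 4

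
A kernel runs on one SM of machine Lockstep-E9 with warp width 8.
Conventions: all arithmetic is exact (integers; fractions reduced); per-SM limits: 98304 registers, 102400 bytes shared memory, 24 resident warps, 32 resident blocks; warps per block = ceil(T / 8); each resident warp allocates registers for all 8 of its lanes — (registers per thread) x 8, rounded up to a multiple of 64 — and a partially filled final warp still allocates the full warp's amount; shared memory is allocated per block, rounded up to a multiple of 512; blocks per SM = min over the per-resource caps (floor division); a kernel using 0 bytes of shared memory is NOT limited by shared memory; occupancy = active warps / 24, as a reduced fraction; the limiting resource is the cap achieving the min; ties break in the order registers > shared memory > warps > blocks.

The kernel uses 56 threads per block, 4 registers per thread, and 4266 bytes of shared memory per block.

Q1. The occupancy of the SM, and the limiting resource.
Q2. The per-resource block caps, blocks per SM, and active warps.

Answer: occupancy 7/8, limited by warps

registers: 219 blocks
shared memory: 22 blocks
warps: 3 blocks
blocks: 32 blocks

Answer: 3 blocks, 21 active warps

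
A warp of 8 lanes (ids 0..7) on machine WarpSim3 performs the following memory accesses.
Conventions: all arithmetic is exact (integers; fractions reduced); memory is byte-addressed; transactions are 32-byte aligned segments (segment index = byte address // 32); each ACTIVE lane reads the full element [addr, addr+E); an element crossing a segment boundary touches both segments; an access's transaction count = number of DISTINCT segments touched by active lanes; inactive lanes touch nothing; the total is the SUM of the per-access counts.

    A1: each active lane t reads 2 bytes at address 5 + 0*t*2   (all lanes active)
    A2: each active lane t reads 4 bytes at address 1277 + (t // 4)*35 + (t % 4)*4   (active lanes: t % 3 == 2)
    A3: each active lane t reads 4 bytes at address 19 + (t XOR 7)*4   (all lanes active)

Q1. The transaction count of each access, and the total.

A1: 1 transaction
A2: 2 transactions
A3: 2 transactions

Answer: 1,2,2; total 5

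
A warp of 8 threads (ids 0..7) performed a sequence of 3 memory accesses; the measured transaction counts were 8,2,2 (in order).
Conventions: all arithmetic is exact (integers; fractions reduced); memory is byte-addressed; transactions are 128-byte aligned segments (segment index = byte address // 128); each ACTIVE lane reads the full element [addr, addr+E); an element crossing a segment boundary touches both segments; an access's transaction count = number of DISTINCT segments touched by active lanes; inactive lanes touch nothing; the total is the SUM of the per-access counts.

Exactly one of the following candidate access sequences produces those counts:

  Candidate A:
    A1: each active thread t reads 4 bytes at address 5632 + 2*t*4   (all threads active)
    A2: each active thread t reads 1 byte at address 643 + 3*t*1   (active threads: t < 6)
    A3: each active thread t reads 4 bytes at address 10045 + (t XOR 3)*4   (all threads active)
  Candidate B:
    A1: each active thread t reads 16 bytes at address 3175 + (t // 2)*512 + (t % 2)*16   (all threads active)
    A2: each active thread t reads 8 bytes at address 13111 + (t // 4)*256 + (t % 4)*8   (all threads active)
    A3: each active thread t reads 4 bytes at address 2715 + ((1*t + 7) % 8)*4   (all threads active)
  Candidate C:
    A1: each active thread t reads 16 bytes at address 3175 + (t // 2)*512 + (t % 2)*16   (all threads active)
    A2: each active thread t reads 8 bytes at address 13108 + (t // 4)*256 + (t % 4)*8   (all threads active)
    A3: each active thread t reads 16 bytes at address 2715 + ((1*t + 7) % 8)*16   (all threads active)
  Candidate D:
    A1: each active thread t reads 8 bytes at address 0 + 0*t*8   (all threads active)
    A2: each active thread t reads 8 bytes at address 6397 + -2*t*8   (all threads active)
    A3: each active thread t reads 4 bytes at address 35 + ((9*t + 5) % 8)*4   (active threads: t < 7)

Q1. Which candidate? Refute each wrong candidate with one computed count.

A: A1 gives 1 transaction, not 8
B: A3 gives 1 transaction, not 2
D: A1 gives 1 transaction, not 8
C: all counts match (8,2,2)

Answer: C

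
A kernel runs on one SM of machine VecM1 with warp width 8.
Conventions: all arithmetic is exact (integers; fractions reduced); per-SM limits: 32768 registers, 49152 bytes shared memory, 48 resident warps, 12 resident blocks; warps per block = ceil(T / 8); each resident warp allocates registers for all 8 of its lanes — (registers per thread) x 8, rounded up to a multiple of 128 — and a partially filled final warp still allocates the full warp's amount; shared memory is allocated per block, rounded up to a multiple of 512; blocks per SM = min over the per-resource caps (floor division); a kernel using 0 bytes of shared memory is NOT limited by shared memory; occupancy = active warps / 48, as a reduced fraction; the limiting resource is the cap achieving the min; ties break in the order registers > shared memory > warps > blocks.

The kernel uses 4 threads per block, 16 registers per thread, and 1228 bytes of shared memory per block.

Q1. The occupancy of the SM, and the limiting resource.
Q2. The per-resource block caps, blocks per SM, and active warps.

Answer: occupancy 1/4, limited by blocks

registers: 256 blocks
shared memory: 32 blocks
warps: 48 blocks
blocks: 12 blocks

Answer: 12 blocks, 12 active warps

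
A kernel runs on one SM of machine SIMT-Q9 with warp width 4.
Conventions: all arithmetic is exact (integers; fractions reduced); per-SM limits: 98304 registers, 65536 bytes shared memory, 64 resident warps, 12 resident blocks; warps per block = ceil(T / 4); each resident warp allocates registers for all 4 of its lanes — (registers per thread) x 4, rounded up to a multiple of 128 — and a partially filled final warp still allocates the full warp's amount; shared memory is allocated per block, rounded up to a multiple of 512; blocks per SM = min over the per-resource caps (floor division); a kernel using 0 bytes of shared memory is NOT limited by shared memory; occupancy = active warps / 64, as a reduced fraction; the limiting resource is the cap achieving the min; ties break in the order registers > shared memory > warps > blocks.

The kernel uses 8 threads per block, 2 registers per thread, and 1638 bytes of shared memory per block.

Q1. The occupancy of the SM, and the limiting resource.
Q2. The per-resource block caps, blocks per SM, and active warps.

Answer: occupancy 3/8, limited by blocks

registers: 384 blocks
shared memory: 32 blocks
warps: 32 blocks
blocks: 12 blocks

Answer: 12 blocks, 24 active warps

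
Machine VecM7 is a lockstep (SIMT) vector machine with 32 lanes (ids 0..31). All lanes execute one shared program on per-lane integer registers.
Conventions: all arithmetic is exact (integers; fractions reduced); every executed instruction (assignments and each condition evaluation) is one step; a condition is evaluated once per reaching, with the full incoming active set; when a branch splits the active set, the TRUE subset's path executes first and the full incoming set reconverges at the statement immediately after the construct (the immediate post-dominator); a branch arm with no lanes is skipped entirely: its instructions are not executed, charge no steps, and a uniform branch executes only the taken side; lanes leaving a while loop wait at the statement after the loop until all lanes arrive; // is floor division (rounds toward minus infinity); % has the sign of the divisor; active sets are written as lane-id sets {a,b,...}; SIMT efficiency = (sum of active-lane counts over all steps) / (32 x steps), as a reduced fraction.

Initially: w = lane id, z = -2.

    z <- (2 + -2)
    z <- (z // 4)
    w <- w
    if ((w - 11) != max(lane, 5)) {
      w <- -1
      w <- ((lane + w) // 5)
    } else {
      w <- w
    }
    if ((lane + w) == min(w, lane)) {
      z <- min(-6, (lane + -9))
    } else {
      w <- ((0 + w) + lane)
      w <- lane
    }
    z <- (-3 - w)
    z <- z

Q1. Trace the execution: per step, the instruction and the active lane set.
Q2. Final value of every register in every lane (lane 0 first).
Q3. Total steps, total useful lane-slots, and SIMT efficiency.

step 0: z <- (2 + -2)                {0,1,2,3,4,5,6,7,8,9,10,11,12,13,14,15,16,17,18,19,20,21,22,23,24,25,26,27,28,29,30,31}
step 1: z <- (z // 4)                {0,1,2,3,4,5,6,7,8,9,10,11,12,13,14,15,16,17,18,19,20,21,22,23,24,25,26,27,28,29,30,31}
step 2: w <- w                       {0,1,2,3,4,5,6,7,8,9,10,11,12,13,14,15,16,17,18,19,20,21,22,23,24,25,26,27,28,29,30,31}
step 3: eval ((w - 11) != max(lane, 5)) {0,1,2,3,4,5,6,7,8,9,10,11,12,13,14,15,16,17,18,19,20,21,22,23,24,25,26,27,28,29,30,31}
step 4: w <- -1                      {0,1,2,3,4,5,6,7,8,9,10,11,12,13,14,15,16,17,18,19,20,21,22,23,24,25,26,27,28,29,30,31}
step 5: w <- ((lane + w) // 5)       {0,1,2,3,4,5,6,7,8,9,10,11,12,13,14,15,16,17,18,19,20,21,22,23,24,25,26,27,28,29,30,31}
step 6: eval ((lane + w) == min(w, lane)) {0,1,2,3,4,5,6,7,8,9,10,11,12,13,14,15,16,17,18,19,20,21,22,23,24,25,26,27,28,29,30,31}
step 7: z <- min(-6, (lane + -9))    {0}
step 8: w <- ((0 + w) + lane)        {1,2,3,4,5,6,7,8,9,10,11,12,13,14,15,16,17,18,19,20,21,22,23,24,25,26,27,28,29,30,31}
step 9: w <- lane                    {1,2,3,4,5,6,7,8,9,10,11,12,13,14,15,16,17,18,19,20,21,22,23,24,25,26,27,28,29,30,31}
step 10: z <- (-3 - w)                {0,1,2,3,4,5,6,7,8,9,10,11,12,13,14,15,16,17,18,19,20,21,22,23,24,25,26,27,28,29,30,31}
step 11: z <- z                       {0,1,2,3,4,5,6,7,8,9,10,11,12,13,14,15,16,17,18,19,20,21,22,23,24,25,26,27,28,29,30,31}

Answer: 12 steps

w: -1,1,2,3,4,5,6,7,8,9,10,11,12,13,14,15,16,17,18,19,20,21,22,23,24,25,26,27,28,29,30,31
z: -2,-4,-5,-6,-7,-8,-9,-10,-11,-12,-13,-14,-15,-16,-17,-18,-19,-20,-21,-22,-23,-24,-25,-26,-27,-28,-29,-30,-31,-32,-33,-34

steps = 12; useful = 351; efficiency = 351/384 = 117/128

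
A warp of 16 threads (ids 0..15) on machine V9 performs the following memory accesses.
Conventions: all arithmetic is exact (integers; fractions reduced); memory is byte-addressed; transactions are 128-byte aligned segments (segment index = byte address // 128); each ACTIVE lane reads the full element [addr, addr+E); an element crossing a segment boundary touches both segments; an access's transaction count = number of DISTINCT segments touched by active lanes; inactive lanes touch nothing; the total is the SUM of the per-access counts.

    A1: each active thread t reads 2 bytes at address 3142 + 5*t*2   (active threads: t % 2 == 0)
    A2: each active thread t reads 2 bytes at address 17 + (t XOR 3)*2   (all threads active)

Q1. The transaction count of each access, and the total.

A1: 2 transactions
A2: 1 transaction

Answer: 2,1; total 3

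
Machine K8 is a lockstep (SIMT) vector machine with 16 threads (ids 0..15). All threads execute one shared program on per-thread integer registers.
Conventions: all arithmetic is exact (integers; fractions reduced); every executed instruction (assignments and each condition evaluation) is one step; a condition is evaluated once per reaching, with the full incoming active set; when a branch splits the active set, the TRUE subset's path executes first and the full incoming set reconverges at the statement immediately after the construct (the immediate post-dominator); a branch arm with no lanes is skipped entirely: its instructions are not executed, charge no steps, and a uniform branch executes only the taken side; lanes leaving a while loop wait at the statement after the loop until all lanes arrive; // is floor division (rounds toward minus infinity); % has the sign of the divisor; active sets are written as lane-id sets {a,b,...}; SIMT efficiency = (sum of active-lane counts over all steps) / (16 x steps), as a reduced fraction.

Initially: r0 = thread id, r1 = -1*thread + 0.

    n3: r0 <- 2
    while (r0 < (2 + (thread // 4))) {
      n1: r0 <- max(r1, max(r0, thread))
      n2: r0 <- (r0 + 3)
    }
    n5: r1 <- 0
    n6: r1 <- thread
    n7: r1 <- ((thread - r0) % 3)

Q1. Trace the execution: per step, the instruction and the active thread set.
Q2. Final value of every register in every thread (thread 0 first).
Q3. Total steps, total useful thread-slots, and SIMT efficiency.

step 0: r0 <- 2                      {0,1,2,3,4,5,6,7,8,9,10,11,12,13,14,15}
step 1: eval (r0 < (2 + (thread // 4))) {0,1,2,3,4,5,6,7,8,9,10,11,12,13,14,15}
step 2: r0 <- max(r1, max(r0, thread)) {4,5,6,7,8,9,10,11,12,13,14,15}
step 3: r0 <- (r0 + 3)               {4,5,6,7,8,9,10,11,12,13,14,15}
step 4: eval (r0 < (2 + (thread // 4))) {4,5,6,7,8,9,10,11,12,13,14,15}
step 5: r1 <- 0                      {0,1,2,3,4,5,6,7,8,9,10,11,12,13,14,15}
step 6: r1 <- thread                 {0,1,2,3,4,5,6,7,8,9,10,11,12,13,14,15}
step 7: r1 <- ((thread - r0) % 3)    {0,1,2,3,4,5,6,7,8,9,10,11,12,13,14,15}

Answer: 8 steps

r0: 2,2,2,2,7,8,9,10,11,12,13,14,15,16,17,18
r1: 1,2,0,1,0,0,0,0,0,0,0,0,0,0,0,0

steps = 8; useful = 116; efficiency = 116/128 = 29/32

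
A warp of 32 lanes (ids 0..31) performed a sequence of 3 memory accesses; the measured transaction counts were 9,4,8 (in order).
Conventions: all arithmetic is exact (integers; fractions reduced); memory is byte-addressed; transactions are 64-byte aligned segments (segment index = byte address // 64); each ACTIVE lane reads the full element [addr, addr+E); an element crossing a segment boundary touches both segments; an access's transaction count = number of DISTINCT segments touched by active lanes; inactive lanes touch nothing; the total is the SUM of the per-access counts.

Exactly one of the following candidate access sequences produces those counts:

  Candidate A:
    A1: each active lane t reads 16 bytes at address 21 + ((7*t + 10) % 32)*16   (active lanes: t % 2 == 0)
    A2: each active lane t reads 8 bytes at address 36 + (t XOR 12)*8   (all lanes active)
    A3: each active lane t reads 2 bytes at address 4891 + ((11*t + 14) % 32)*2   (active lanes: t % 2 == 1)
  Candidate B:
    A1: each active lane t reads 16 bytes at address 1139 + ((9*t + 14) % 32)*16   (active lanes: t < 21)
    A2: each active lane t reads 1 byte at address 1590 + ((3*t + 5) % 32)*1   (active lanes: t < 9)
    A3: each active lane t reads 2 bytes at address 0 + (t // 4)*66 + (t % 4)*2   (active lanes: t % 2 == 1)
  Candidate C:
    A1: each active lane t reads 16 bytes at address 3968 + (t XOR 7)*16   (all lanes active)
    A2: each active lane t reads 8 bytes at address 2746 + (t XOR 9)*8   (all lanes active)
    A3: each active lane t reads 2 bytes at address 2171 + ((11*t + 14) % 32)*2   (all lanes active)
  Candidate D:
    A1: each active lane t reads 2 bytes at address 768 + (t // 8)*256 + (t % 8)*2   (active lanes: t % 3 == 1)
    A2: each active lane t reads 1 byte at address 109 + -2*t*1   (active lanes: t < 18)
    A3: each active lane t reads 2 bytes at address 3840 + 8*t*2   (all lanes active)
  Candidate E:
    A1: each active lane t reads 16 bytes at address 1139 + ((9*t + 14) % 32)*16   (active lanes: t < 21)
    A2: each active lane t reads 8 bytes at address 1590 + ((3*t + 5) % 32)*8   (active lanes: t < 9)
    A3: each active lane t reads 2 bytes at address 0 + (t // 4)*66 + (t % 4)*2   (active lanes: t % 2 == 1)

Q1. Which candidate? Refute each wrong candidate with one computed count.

A: A2 gives 5 transactions, not 4
B: A2 gives 2 transactions, not 4
C: A1 gives 8 transactions, not 9
D: A1 gives 4 transactions, not 9
E: all counts match (9,4,8)

Answer: E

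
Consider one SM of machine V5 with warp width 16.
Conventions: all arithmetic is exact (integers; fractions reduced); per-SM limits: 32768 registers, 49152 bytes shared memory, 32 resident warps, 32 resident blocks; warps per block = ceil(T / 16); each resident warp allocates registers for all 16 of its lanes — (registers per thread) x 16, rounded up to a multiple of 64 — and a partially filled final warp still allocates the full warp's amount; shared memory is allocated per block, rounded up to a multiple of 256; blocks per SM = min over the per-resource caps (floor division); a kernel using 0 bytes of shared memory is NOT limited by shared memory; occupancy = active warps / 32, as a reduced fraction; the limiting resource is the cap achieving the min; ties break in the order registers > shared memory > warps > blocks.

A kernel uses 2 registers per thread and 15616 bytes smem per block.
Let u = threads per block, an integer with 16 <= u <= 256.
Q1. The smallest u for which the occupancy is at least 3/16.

Answer: u = 17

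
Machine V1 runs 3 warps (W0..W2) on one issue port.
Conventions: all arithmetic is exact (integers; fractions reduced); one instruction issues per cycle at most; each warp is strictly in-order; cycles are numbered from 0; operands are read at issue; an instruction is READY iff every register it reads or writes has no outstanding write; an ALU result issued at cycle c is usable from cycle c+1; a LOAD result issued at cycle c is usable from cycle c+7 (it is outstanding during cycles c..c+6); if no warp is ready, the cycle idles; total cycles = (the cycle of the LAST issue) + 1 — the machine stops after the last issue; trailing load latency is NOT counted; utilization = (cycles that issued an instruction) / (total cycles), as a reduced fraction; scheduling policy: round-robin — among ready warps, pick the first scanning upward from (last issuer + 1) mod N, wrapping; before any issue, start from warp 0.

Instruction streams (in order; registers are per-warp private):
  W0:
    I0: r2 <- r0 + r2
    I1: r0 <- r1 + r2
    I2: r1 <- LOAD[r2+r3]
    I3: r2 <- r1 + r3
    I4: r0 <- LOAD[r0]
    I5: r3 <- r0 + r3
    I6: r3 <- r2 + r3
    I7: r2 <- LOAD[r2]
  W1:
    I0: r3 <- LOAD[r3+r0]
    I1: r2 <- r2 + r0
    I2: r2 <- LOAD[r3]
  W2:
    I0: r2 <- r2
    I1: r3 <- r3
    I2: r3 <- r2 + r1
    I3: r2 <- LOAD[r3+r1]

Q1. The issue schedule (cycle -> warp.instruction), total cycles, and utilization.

cycle 0: W0.I0
cycle 1: W1.I0
cycle 2: W2.I0
cycle 3: W0.I1
cycle 4: W1.I1
cycle 5: W2.I1
cycle 6: W0.I2
cycle 7: W2.I2
cycle 8: W1.I2
cycle 9: W2.I3
cycle 10: idle
cycle 11: idle
cycle 12: idle
cycle 13: W0.I3
cycle 14: W0.I4
cycle 15: idle
cycle 16: idle
cycle 17: idle
cycle 18: idle
cycle 19: idle
cycle 20: idle
cycle 21: W0.I5
cycle 22: W0.I6
cycle 23: W0.I7

Answer: 24 cycles, utilization 5/8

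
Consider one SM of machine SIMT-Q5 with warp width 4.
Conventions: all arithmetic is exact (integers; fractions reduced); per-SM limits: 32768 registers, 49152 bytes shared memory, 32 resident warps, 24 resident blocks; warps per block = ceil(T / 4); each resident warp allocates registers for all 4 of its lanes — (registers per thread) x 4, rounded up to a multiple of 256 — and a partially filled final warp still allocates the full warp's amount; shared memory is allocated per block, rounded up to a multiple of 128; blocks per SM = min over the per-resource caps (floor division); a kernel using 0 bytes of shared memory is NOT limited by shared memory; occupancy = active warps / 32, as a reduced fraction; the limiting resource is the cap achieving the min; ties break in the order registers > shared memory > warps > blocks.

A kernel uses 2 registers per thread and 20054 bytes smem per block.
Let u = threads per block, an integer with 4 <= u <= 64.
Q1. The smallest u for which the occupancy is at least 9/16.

Answer: u = 33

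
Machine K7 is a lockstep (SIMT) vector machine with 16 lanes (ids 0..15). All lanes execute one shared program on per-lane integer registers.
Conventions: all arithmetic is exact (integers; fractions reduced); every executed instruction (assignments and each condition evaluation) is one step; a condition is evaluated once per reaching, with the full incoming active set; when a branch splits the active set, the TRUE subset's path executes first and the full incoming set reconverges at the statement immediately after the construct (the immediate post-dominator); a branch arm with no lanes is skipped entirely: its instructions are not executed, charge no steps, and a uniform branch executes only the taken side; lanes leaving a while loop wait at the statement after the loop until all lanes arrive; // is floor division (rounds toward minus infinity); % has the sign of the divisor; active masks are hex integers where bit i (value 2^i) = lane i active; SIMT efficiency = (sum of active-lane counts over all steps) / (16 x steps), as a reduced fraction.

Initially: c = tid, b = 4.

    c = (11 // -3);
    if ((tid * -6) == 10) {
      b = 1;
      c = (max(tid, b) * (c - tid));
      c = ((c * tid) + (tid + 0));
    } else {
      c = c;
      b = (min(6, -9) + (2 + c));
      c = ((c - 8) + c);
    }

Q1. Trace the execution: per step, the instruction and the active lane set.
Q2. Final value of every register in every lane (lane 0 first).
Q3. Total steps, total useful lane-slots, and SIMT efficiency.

step 0: c <- (11 // -3)              0xffff
step 1: eval ((tid * -6) == 10)      0xffff
step 2: c <- c                       0xffff
step 3: b <- (min(6, -9) + (2 + c))  0xffff
step 4: c <- ((c - 8) + c)           0xffff

Answer: 5 steps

c: -16,-16,-16,-16,-16,-16,-16,-16,-16,-16,-16,-16,-16,-16,-16,-16
b: -11,-11,-11,-11,-11,-11,-11,-11,-11,-11,-11,-11,-11,-11,-11,-11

steps = 5; useful = 80; efficiency = 80/80 = 1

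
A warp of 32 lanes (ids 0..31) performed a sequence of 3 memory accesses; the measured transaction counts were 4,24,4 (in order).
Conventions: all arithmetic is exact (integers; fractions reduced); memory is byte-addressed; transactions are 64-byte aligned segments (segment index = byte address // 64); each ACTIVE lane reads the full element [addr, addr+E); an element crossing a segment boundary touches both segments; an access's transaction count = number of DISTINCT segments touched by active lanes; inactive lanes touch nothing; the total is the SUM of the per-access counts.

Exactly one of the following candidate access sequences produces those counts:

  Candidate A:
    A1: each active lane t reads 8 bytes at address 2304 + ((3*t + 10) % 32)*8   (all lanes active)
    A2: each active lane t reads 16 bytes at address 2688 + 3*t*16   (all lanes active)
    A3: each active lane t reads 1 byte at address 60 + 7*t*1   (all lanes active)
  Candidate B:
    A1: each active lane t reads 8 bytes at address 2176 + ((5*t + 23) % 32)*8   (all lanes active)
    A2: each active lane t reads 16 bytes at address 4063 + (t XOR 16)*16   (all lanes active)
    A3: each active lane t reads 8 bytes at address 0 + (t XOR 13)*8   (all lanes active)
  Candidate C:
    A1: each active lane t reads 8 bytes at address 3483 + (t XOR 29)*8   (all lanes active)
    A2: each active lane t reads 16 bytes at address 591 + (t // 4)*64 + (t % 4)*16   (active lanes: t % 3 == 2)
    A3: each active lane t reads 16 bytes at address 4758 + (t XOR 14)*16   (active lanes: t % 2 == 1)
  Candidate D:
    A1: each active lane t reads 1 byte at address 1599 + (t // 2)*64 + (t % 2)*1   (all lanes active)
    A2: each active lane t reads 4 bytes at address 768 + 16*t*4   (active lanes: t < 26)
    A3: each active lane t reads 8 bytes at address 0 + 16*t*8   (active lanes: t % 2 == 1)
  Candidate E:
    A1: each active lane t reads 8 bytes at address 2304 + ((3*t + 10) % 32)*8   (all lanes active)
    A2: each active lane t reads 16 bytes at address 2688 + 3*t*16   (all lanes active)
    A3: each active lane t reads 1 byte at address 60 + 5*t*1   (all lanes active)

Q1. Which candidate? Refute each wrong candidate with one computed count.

A: A3 gives 5 transactions, not 4
B: A2 gives 9 transactions, not 24
C: A1 gives 5 transactions, not 4
D: A1 gives 17 transactions, not 4
E: all counts match (4,24,4)

Answer: E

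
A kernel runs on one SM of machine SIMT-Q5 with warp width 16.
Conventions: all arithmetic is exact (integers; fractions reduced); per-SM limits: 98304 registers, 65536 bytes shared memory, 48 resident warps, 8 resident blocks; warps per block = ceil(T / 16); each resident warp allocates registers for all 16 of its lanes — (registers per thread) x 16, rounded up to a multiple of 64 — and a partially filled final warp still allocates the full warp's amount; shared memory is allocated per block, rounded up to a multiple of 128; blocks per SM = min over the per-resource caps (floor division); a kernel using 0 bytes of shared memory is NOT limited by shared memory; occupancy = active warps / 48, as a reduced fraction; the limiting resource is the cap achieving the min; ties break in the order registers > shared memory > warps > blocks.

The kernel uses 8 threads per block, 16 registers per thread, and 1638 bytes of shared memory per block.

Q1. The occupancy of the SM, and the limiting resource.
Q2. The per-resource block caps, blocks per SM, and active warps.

Answer: occupancy 1/6, limited by blocks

registers: 384 blocks
shared memory: 39 blocks
warps: 48 blocks
blocks: 8 blocks

Answer: 8 blocks, 8 active warps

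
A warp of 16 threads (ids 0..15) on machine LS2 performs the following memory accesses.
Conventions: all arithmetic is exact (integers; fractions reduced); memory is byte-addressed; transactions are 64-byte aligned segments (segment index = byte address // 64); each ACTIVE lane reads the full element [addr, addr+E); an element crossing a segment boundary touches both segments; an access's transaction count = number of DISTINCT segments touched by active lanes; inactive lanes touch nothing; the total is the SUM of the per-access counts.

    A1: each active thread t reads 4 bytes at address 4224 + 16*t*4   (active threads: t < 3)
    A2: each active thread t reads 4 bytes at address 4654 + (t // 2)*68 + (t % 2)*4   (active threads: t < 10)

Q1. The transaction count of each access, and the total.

A1: 3 transactions
A2: 6 transactions

Answer: 3,6; total 9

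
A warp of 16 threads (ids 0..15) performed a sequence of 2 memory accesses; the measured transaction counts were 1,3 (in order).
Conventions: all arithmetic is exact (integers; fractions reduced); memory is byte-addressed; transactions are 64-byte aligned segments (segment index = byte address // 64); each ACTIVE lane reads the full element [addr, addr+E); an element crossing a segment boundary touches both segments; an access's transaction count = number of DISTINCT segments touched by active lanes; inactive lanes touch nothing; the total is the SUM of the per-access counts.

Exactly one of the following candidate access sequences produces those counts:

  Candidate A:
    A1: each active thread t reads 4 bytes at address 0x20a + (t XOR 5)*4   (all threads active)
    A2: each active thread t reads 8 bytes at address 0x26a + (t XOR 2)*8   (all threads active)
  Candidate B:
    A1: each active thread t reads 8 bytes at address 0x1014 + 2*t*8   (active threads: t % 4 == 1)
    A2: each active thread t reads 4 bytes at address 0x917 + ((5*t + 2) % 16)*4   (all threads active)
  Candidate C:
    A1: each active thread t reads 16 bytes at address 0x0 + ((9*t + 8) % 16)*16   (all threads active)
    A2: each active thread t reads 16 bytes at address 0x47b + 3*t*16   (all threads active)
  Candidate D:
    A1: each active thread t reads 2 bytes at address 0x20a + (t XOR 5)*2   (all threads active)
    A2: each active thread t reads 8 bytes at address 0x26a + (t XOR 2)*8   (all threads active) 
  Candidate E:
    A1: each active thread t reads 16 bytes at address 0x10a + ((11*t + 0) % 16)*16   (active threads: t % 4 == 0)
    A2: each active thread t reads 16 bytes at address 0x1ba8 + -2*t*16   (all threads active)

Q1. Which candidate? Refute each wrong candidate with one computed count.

A: A1 gives 2 transactions, not 1
B: A1 gives 4 transactions, not 1
C: A1 gives 4 transactions, not 1
E: A1 gives 4 transactions, not 1
D: all counts match (1,3)

Answer: D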